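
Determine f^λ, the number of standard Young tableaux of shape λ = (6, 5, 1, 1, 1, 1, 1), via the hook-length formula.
# SYT of shape (6, 5, 1, 1, 1, 1, 1) = 168168

Hook-length formula: f^λ = n! / Π hook(c), product over all cells c of the Young diagram. For λ = (6, 5, 1, 1, 1, 1, 1), n = 16 boxes. Hook lengths by row (left-to-right, top-to-bottom): [12, 6, 5, 4, 3, 1]; [10, 4, 3, 2, 1]; [5]; [4]; [3]; [2]; [1]. Product of hooks = 124416000. So f^λ = 16! / 124416000 = 20922789888000 / 124416000 = 168168.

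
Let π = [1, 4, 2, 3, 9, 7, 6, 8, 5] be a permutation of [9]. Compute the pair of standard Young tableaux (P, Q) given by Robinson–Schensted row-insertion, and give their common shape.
P = [1, 2, 3, 5, 8] / [4, 6] / [7] / [9];  Q = [1, 2, 4, 5, 8] / [3, 6] / [7] / [9];  common shape = (5, 2, 1, 1)

Row-insert the values π_1, π_2, … into P one at a time, bumping the leftmost entry strictly greater than the inserted value down to the next row. The recording tableau Q records, in position (i, j), the step at which that cell was added to P.
  Insert 1 (step 1): P = [1];  Q = [1]
  Insert 4 (step 2): P = [1, 4];  Q = [1, 2]
  Insert 2 (step 3): P = [1, 2] / [4];  Q = [1, 2] / [3]
  Insert 3 (step 4): P = [1, 2, 3] / [4];  Q = [1, 2, 4] / [3]
  Insert 9 (step 5): P = [1, 2, 3, 9] / [4];  Q = [1, 2, 4, 5] / [3]
  Insert 7 (step 6): P = [1, 2, 3, 7] / [4, 9];  Q = [1, 2, 4, 5] / [3, 6]
  Insert 6 (step 7): P = [1, 2, 3, 6] / [4, 7] / [9];  Q = [1, 2, 4, 5] / [3, 6] / [7]
  Insert 8 (step 8): P = [1, 2, 3, 6, 8] / [4, 7] / [9];  Q = [1, 2, 4, 5, 8] / [3, 6] / [7]
  Insert 5 (step 9): P = [1, 2, 3, 5, 8] / [4, 6] / [7] / [9];  Q = [1, 2, 4, 5, 8] / [3, 6] / [7] / [9]
Final shape: (5, 2, 1, 1).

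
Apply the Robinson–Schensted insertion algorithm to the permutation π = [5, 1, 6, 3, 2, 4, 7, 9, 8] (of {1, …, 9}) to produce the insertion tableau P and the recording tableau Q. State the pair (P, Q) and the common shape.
P = [1, 2, 4, 7, 8] / [3, 6, 9] / [5];  Q = [1, 3, 6, 7, 8] / [2, 4, 9] / [5];  common shape = (5, 3, 1)

Row-insert the values π_1, π_2, … into P one at a time, bumping the leftmost entry strictly greater than the inserted value down to the next row. The recording tableau Q records, in position (i, j), the step at which that cell was added to P.
  Insert 5 (step 1): P = [5];  Q = [1]
  Insert 1 (step 2): P = [1] / [5];  Q = [1] / [2]
  Insert 6 (step 3): P = [1, 6] / [5];  Q = [1, 3] / [2]
  Insert 3 (step 4): P = [1, 3] / [5, 6];  Q = [1, 3] / [2, 4]
  Insert 2 (step 5): P = [1, 2] / [3, 6] / [5];  Q = [1, 3] / [2, 4] / [5]
  Insert 4 (step 6): P = [1, 2, 4] / [3, 6] / [5];  Q = [1, 3, 6] / [2, 4] / [5]
  Insert 7 (step 7): P = [1, 2, 4, 7] / [3, 6] / [5];  Q = [1, 3, 6, 7] / [2, 4] / [5]
  Insert 9 (step 8): P = [1, 2, 4, 7, 9] / [3, 6] / [5];  Q = [1, 3, 6, 7, 8] / [2, 4] / [5]
  Insert 8 (step 9): P = [1, 2, 4, 7, 8] / [3, 6, 9] / [5];  Q = [1, 3, 6, 7, 8] / [2, 4, 9] / [5]
Final shape: (5, 3, 1).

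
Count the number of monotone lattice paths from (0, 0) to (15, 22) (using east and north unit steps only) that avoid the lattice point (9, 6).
Number of paths = 8990761695

Total paths from (0, 0) to (15, 22): C(37, 15) = 9364199760. Paths through (9, 6): (paths (0, 0) → (9, 6)) × (paths (9, 6) → (15, 22)) = C(15, 9) · C(22, 6) = 5005 · 74613 = 373438065. Avoidance count = 9364199760 − 373438065 = 8990761695.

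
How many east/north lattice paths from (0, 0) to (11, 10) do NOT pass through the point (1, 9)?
Number of paths = 352606

Total paths from (0, 0) to (11, 10): C(21, 11) = 352716. Paths through (1, 9): (paths (0, 0) → (1, 9)) × (paths (1, 9) → (11, 10)) = C(10, 1) · C(11, 10) = 10 · 11 = 110. Avoidance count = 352716 − 110 = 352606.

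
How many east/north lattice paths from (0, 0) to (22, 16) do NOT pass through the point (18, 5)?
Number of paths = 22194043545

Total paths from (0, 0) to (22, 16): C(38, 22) = 22239974430. Paths through (18, 5): (paths (0, 0) → (18, 5)) × (paths (18, 5) → (22, 16)) = C(23, 18) · C(15, 4) = 33649 · 1365 = 45930885. Avoidance count = 22239974430 − 45930885 = 22194043545.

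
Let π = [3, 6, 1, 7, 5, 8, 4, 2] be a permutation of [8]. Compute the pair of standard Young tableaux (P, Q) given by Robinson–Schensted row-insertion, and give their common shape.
P = [1, 2, 7, 8] / [3, 4] / [5] / [6];  Q = [1, 2, 4, 6] / [3, 5] / [7] / [8];  common shape = (4, 2, 1, 1)

Row-insert the values π_1, π_2, … into P one at a time, bumping the leftmost entry strictly greater than the inserted value down to the next row. The recording tableau Q records, in position (i, j), the step at which that cell was added to P.
  Insert 3 (step 1): P = [3];  Q = [1]
  Insert 6 (step 2): P = [3, 6];  Q = [1, 2]
  Insert 1 (step 3): P = [1, 6] / [3];  Q = [1, 2] / [3]
  Insert 7 (step 4): P = [1, 6, 7] / [3];  Q = [1, 2, 4] / [3]
  Insert 5 (step 5): P = [1, 5, 7] / [3, 6];  Q = [1, 2, 4] / [3, 5]
  Insert 8 (step 6): P = [1, 5, 7, 8] / [3, 6];  Q = [1, 2, 4, 6] / [3, 5]
  Insert 4 (step 7): P = [1, 4, 7, 8] / [3, 5] / [6];  Q = [1, 2, 4, 6] / [3, 5] / [7]
  Insert 2 (step 8): P = [1, 2, 7, 8] / [3, 4] / [5] / [6];  Q = [1, 2, 4, 6] / [3, 5] / [7] / [8]
Final shape: (4, 2, 1, 1).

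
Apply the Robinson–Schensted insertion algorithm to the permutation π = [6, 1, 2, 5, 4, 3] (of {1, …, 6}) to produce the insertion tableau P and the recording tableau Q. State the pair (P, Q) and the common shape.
P = [1, 2, 3] / [4] / [5] / [6];  Q = [1, 3, 4] / [2] / [5] / [6];  common shape = (3, 1, 1, 1)

Row-insert the values π_1, π_2, … into P one at a time, bumping the leftmost entry strictly greater than the inserted value down to the next row. The recording tableau Q records, in position (i, j), the step at which that cell was added to P.
  Insert 6 (step 1): P = [6];  Q = [1]
  Insert 1 (step 2): P = [1] / [6];  Q = [1] / [2]
  Insert 2 (step 3): P = [1, 2] / [6];  Q = [1, 3] / [2]
  Insert 5 (step 4): P = [1, 2, 5] / [6];  Q = [1, 3, 4] / [2]
  Insert 4 (step 5): P = [1, 2, 4] / [5] / [6];  Q = [1, 3, 4] / [2] / [5]
  Insert 3 (step 6): P = [1, 2, 3] / [4] / [5] / [6];  Q = [1, 3, 4] / [2] / [5] / [6]
Final shape: (3, 1, 1, 1).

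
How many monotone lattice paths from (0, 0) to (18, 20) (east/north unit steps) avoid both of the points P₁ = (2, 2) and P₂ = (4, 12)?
Number of paths = 19898879550

Inclusion–exclusion. Total paths: C(38, 18) = 33578000610. Through P₁: C(4, 2)·C(34, 16) = 13223768580. Through P₂: C(16, 4)·C(22, 14) = 581981400. Since P₁ is strictly southwest of P₂, a monotone path through both must visit P₁ then P₂; paths through both = C(4, 2)·C(12, 2)·C(22, 14) = 126628920. Avoid both = 33578000610 − 13223768580 − 581981400 + 126628920 = 19898879550.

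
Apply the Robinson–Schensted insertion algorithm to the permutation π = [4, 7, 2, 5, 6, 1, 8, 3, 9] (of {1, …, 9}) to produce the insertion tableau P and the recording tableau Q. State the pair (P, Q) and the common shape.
P = [1, 3, 6, 8, 9] / [2, 5] / [4, 7];  Q = [1, 2, 5, 7, 9] / [3, 4] / [6, 8];  common shape = (5, 2, 2)

Row-insert the values π_1, π_2, … into P one at a time, bumping the leftmost entry strictly greater than the inserted value down to the next row. The recording tableau Q records, in position (i, j), the step at which that cell was added to P.
  Insert 4 (step 1): P = [4];  Q = [1]
  Insert 7 (step 2): P = [4, 7];  Q = [1, 2]
  Insert 2 (step 3): P = [2, 7] / [4];  Q = [1, 2] / [3]
  Insert 5 (step 4): P = [2, 5] / [4, 7];  Q = [1, 2] / [3, 4]
  Insert 6 (step 5): P = [2, 5, 6] / [4, 7];  Q = [1, 2, 5] / [3, 4]
  Insert 1 (step 6): P = [1, 5, 6] / [2, 7] / [4];  Q = [1, 2, 5] / [3, 4] / [6]
  Insert 8 (step 7): P = [1, 5, 6, 8] / [2, 7] / [4];  Q = [1, 2, 5, 7] / [3, 4] / [6]
  Insert 3 (step 8): P = [1, 3, 6, 8] / [2, 5] / [4, 7];  Q = [1, 2, 5, 7] / [3, 4] / [6, 8]
  Insert 9 (step 9): P = [1, 3, 6, 8, 9] / [2, 5] / [4, 7];  Q = [1, 2, 5, 7, 9] / [3, 4] / [6, 8]
Final shape: (5, 2, 2).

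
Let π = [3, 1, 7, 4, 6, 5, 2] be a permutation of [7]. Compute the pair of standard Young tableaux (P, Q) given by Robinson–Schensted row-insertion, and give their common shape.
P = [1, 2, 5] / [3, 4] / [6] / [7];  Q = [1, 3, 5] / [2, 4] / [6] / [7];  common shape = (3, 2, 1, 1)

Row-insert the values π_1, π_2, … into P one at a time, bumping the leftmost entry strictly greater than the inserted value down to the next row. The recording tableau Q records, in position (i, j), the step at which that cell was added to P.
  Insert 3 (step 1): P = [3];  Q = [1]
  Insert 1 (step 2): P = [1] / [3];  Q = [1] / [2]
  Insert 7 (step 3): P = [1, 7] / [3];  Q = [1, 3] / [2]
  Insert 4 (step 4): P = [1, 4] / [3, 7];  Q = [1, 3] / [2, 4]
  Insert 6 (step 5): P = [1, 4, 6] / [3, 7];  Q = [1, 3, 5] / [2, 4]
  Insert 5 (step 6): P = [1, 4, 5] / [3, 6] / [7];  Q = [1, 3, 5] / [2, 4] / [6]
  Insert 2 (step 7): P = [1, 2, 5] / [3, 4] / [6] / [7];  Q = [1, 3, 5] / [2, 4] / [6] / [7]
Final shape: (3, 2, 1, 1).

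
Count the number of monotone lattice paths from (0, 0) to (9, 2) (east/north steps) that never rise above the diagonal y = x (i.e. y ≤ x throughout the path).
Number of paths = 44

By the reflection principle (André's argument), the number of monotone paths to (9, 2) with n ≤ m that never go above y = x is C(11, 9) − C(11, 10) = 55 − 11 = 44.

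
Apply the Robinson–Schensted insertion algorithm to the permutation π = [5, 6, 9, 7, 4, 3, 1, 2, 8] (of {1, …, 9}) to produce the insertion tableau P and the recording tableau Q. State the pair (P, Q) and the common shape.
P = [1, 2, 7, 8] / [3, 6] / [4] / [5] / [9];  Q = [1, 2, 3, 9] / [4, 8] / [5] / [6] / [7];  common shape = (4, 2, 1, 1, 1)

Row-insert the values π_1, π_2, … into P one at a time, bumping the leftmost entry strictly greater than the inserted value down to the next row. The recording tableau Q records, in position (i, j), the step at which that cell was added to P.
  Insert 5 (step 1): P = [5];  Q = [1]
  Insert 6 (step 2): P = [5, 6];  Q = [1, 2]
  Insert 9 (step 3): P = [5, 6, 9];  Q = [1, 2, 3]
  Insert 7 (step 4): P = [5, 6, 7] / [9];  Q = [1, 2, 3] / [4]
  Insert 4 (step 5): P = [4, 6, 7] / [5] / [9];  Q = [1, 2, 3] / [4] / [5]
  Insert 3 (step 6): P = [3, 6, 7] / [4] / [5] / [9];  Q = [1, 2, 3] / [4] / [5] / [6]
  Insert 1 (step 7): P = [1, 6, 7] / [3] / [4] / [5] / [9];  Q = [1, 2, 3] / [4] / [5] / [6] / [7]
  Insert 2 (step 8): P = [1, 2, 7] / [3, 6] / [4] / [5] / [9];  Q = [1, 2, 3] / [4, 8] / [5] / [6] / [7]
  Insert 8 (step 9): P = [1, 2, 7, 8] / [3, 6] / [4] / [5] / [9];  Q = [1, 2, 3, 9] / [4, 8] / [5] / [6] / [7]
Final shape: (4, 2, 1, 1, 1).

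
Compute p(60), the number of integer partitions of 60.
p(60) = 966467

Compute p(n) via the recurrence p(n, m) = p(n, m−1) + p(n−m, m), where p(n, m) counts partitions of n with all parts ≤ m and p(n) = p(n, n). The base cases are p(0, m) = 1 and p(n, 0) = 0 for n > 0. Filling the table yields p(60) = 966467. (Euler's pentagonal recurrence is an alternative.)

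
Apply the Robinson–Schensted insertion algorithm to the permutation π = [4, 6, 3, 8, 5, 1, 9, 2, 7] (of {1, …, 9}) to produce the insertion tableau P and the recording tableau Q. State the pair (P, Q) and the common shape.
P = [1, 2, 7, 9] / [3, 5, 8] / [4, 6];  Q = [1, 2, 4, 7] / [3, 5, 9] / [6, 8];  common shape = (4, 3, 2)

Row-insert the values π_1, π_2, … into P one at a time, bumping the leftmost entry strictly greater than the inserted value down to the next row. The recording tableau Q records, in position (i, j), the step at which that cell was added to P.
  Insert 4 (step 1): P = [4];  Q = [1]
  Insert 6 (step 2): P = [4, 6];  Q = [1, 2]
  Insert 3 (step 3): P = [3, 6] / [4];  Q = [1, 2] / [3]
  Insert 8 (step 4): P = [3, 6, 8] / [4];  Q = [1, 2, 4] / [3]
  Insert 5 (step 5): P = [3, 5, 8] / [4, 6];  Q = [1, 2, 4] / [3, 5]
  Insert 1 (step 6): P = [1, 5, 8] / [3, 6] / [4];  Q = [1, 2, 4] / [3, 5] / [6]
  Insert 9 (step 7): P = [1, 5, 8, 9] / [3, 6] / [4];  Q = [1, 2, 4, 7] / [3, 5] / [6]
  Insert 2 (step 8): P = [1, 2, 8, 9] / [3, 5] / [4, 6];  Q = [1, 2, 4, 7] / [3, 5] / [6, 8]
  Insert 7 (step 9): P = [1, 2, 7, 9] / [3, 5, 8] / [4, 6];  Q = [1, 2, 4, 7] / [3, 5, 9] / [6, 8]
Final shape: (4, 3, 2).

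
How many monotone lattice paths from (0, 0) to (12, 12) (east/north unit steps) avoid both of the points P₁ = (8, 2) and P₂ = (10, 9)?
Number of paths = 1751531

Inclusion–exclusion. Total paths: C(24, 12) = 2704156. Through P₁: C(10, 8)·C(14, 4) = 45045. Through P₂: C(19, 10)·C(5, 2) = 923780. Since P₁ is strictly southwest of P₂, a monotone path through both must visit P₁ then P₂; paths through both = C(10, 8)·C(9, 2)·C(5, 2) = 16200. Avoid both = 2704156 − 45045 − 923780 + 16200 = 1751531.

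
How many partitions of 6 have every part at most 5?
p(6, parts ≤ 5) = 10

Partitions of 6 with all parts ≤ 5: 5+1, 4+2, 4+1+1, 3+3, 3+2+1, 3+1+1+1, 2+2+2, 2+2+1+1, 2+1+1+1+1, 1+1+1+1+1+1. Count = 10.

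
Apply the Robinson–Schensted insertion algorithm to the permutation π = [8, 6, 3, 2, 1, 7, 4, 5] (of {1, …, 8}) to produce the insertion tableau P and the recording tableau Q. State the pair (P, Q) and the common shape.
P = [1, 4, 5] / [2, 7] / [3] / [6] / [8];  Q = [1, 6, 8] / [2, 7] / [3] / [4] / [5];  common shape = (3, 2, 1, 1, 1)

Row-insert the values π_1, π_2, … into P one at a time, bumping the leftmost entry strictly greater than the inserted value down to the next row. The recording tableau Q records, in position (i, j), the step at which that cell was added to P.
  Insert 8 (step 1): P = [8];  Q = [1]
  Insert 6 (step 2): P = [6] / [8];  Q = [1] / [2]
  Insert 3 (step 3): P = [3] / [6] / [8];  Q = [1] / [2] / [3]
  Insert 2 (step 4): P = [2] / [3] / [6] / [8];  Q = [1] / [2] / [3] / [4]
  Insert 1 (step 5): P = [1] / [2] / [3] / [6] / [8];  Q = [1] / [2] / [3] / [4] / [5]
  Insert 7 (step 6): P = [1, 7] / [2] / [3] / [6] / [8];  Q = [1, 6] / [2] / [3] / [4] / [5]
  Insert 4 (step 7): P = [1, 4] / [2, 7] / [3] / [6] / [8];  Q = [1, 6] / [2, 7] / [3] / [4] / [5]
  Insert 5 (step 8): P = [1, 4, 5] / [2, 7] / [3] / [6] / [8];  Q = [1, 6, 8] / [2, 7] / [3] / [4] / [5]
Final shape: (3, 2, 1, 1, 1).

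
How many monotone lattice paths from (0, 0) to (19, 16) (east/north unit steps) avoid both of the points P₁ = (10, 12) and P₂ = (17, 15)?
Number of paths = 2133201460

Inclusion–exclusion. Total paths: C(35, 19) = 4059928950. Through P₁: C(22, 10)·C(13, 9) = 462351890. Through P₂: C(32, 17)·C(3, 2) = 1697168160. Since P₁ is strictly southwest of P₂, a monotone path through both must visit P₁ then P₂; paths through both = C(22, 10)·C(10, 7)·C(3, 2) = 232792560. Avoid both = 4059928950 − 462351890 − 1697168160 + 232792560 = 2133201460.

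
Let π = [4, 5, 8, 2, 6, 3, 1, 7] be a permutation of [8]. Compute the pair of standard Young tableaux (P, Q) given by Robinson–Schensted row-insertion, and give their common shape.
P = [1, 3, 6, 7] / [2, 5] / [4] / [8];  Q = [1, 2, 3, 8] / [4, 5] / [6] / [7];  common shape = (4, 2, 1, 1)

Row-insert the values π_1, π_2, … into P one at a time, bumping the leftmost entry strictly greater than the inserted value down to the next row. The recording tableau Q records, in position (i, j), the step at which that cell was added to P.
  Insert 4 (step 1): P = [4];  Q = [1]
  Insert 5 (step 2): P = [4, 5];  Q = [1, 2]
  Insert 8 (step 3): P = [4, 5, 8];  Q = [1, 2, 3]
  Insert 2 (step 4): P = [2, 5, 8] / [4];  Q = [1, 2, 3] / [4]
  Insert 6 (step 5): P = [2, 5, 6] / [4, 8];  Q = [1, 2, 3] / [4, 5]
  Insert 3 (step 6): P = [2, 3, 6] / [4, 5] / [8];  Q = [1, 2, 3] / [4, 5] / [6]
  Insert 1 (step 7): P = [1, 3, 6] / [2, 5] / [4] / [8];  Q = [1, 2, 3] / [4, 5] / [6] / [7]
  Insert 7 (step 8): P = [1, 3, 6, 7] / [2, 5] / [4] / [8];  Q = [1, 2, 3, 8] / [4, 5] / [6] / [7]
Final shape: (4, 2, 1, 1).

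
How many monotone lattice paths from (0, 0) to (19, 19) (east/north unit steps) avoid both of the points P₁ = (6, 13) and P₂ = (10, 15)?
Number of paths = 32562945676

Inclusion–exclusion. Total paths: C(38, 19) = 35345263800. Through P₁: C(19, 6)·C(19, 13) = 736145424. Through P₂: C(25, 10)·C(13, 9) = 2337163400. Since P₁ is strictly southwest of P₂, a monotone path through both must visit P₁ then P₂; paths through both = C(19, 6)·C(6, 4)·C(13, 9) = 290990700. Avoid both = 35345263800 − 736145424 − 2337163400 + 290990700 = 32562945676.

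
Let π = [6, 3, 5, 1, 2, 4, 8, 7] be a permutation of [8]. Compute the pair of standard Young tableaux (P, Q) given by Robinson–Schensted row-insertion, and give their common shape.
P = [1, 2, 4, 7] / [3, 5, 8] / [6];  Q = [1, 3, 6, 7] / [2, 5, 8] / [4];  common shape = (4, 3, 1)

Row-insert the values π_1, π_2, … into P one at a time, bumping the leftmost entry strictly greater than the inserted value down to the next row. The recording tableau Q records, in position (i, j), the step at which that cell was added to P.
  Insert 6 (step 1): P = [6];  Q = [1]
  Insert 3 (step 2): P = [3] / [6];  Q = [1] / [2]
  Insert 5 (step 3): P = [3, 5] / [6];  Q = [1, 3] / [2]
  Insert 1 (step 4): P = [1, 5] / [3] / [6];  Q = [1, 3] / [2] / [4]
  Insert 2 (step 5): P = [1, 2] / [3, 5] / [6];  Q = [1, 3] / [2, 5] / [4]
  Insert 4 (step 6): P = [1, 2, 4] / [3, 5] / [6];  Q = [1, 3, 6] / [2, 5] / [4]
  Insert 8 (step 7): P = [1, 2, 4, 8] / [3, 5] / [6];  Q = [1, 3, 6, 7] / [2, 5] / [4]
  Insert 7 (step 8): P = [1, 2, 4, 7] / [3, 5, 8] / [6];  Q = [1, 3, 6, 7] / [2, 5, 8] / [4]
Final shape: (4, 3, 1).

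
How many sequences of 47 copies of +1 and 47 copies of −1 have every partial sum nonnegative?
C_47 = 33868773757191046886429490

These ballot sequences are counted by the Catalan number C_n = (1/(n + 1)) · C(2n, n). For n = 47: C_47 = (1/48) · C(94, 47) = 1625701140345170250548615520/48 = 33868773757191046886429490.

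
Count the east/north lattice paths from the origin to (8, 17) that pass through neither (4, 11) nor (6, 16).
Number of paths = 657081

Inclusion–exclusion. Total paths: C(25, 8) = 1081575. Through P₁: C(15, 4)·C(10, 4) = 286650. Through P₂: C(22, 6)·C(3, 2) = 223839. Since P₁ is strictly southwest of P₂, a monotone path through both must visit P₁ then P₂; paths through both = C(15, 4)·C(7, 2)·C(3, 2) = 85995. Avoid both = 1081575 − 286650 − 223839 + 85995 = 657081.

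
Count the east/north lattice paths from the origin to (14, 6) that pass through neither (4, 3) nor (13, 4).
Number of paths = 22660

Inclusion–exclusion. Total paths: C(20, 14) = 38760. Through P₁: C(7, 4)·C(13, 10) = 10010. Through P₂: C(17, 13)·C(3, 1) = 7140. Since P₁ is strictly southwest of P₂, a monotone path through both must visit P₁ then P₂; paths through both = C(7, 4)·C(10, 9)·C(3, 1) = 1050. Avoid both = 38760 − 10010 − 7140 + 1050 = 22660.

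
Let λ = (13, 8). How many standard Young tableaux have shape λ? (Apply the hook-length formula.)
# SYT of shape (13, 8) = 87210

Hook-length formula: f^λ = n! / Π hook(c), product over all cells c of the Young diagram. For λ = (13, 8), n = 21 boxes. Hook lengths by row (left-to-right, top-to-bottom): [14, 13, 12, 11, 10, 9, 8, 7, 5, 4, 3, 2, 1]; [8, 7, 6, 5, 4, 3, 2, 1]. Product of hooks = 585838116864000. So f^λ = 21! / 585838116864000 = 51090942171709440000 / 585838116864000 = 87210.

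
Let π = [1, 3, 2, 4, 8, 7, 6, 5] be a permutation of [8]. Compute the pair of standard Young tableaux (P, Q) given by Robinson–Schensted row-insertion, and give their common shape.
P = [1, 2, 4, 5] / [3, 6] / [7] / [8];  Q = [1, 2, 4, 5] / [3, 6] / [7] / [8];  common shape = (4, 2, 1, 1)

Row-insert the values π_1, π_2, … into P one at a time, bumping the leftmost entry strictly greater than the inserted value down to the next row. The recording tableau Q records, in position (i, j), the step at which that cell was added to P.
  Insert 1 (step 1): P = [1];  Q = [1]
  Insert 3 (step 2): P = [1, 3];  Q = [1, 2]
  Insert 2 (step 3): P = [1, 2] / [3];  Q = [1, 2] / [3]
  Insert 4 (step 4): P = [1, 2, 4] / [3];  Q = [1, 2, 4] / [3]
  Insert 8 (step 5): P = [1, 2, 4, 8] / [3];  Q = [1, 2, 4, 5] / [3]
  Insert 7 (step 6): P = [1, 2, 4, 7] / [3, 8];  Q = [1, 2, 4, 5] / [3, 6]
  Insert 6 (step 7): P = [1, 2, 4, 6] / [3, 7] / [8];  Q = [1, 2, 4, 5] / [3, 6] / [7]
  Insert 5 (step 8): P = [1, 2, 4, 5] / [3, 6] / [7] / [8];  Q = [1, 2, 4, 5] / [3, 6] / [7] / [8]
Final shape: (4, 2, 1, 1).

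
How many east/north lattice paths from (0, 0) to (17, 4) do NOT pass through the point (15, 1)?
Number of paths = 5825

Total paths from (0, 0) to (17, 4): C(21, 17) = 5985. Paths through (15, 1): (paths (0, 0) → (15, 1)) × (paths (15, 1) → (17, 4)) = C(16, 15) · C(5, 2) = 16 · 10 = 160. Avoidance count = 5985 − 160 = 5825.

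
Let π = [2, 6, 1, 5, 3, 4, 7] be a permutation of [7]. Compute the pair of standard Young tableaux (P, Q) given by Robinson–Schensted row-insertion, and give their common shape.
P = [1, 3, 4, 7] / [2, 5] / [6];  Q = [1, 2, 6, 7] / [3, 4] / [5];  common shape = (4, 2, 1)

Row-insert the values π_1, π_2, … into P one at a time, bumping the leftmost entry strictly greater than the inserted value down to the next row. The recording tableau Q records, in position (i, j), the step at which that cell was added to P.
  Insert 2 (step 1): P = [2];  Q = [1]
  Insert 6 (step 2): P = [2, 6];  Q = [1, 2]
  Insert 1 (step 3): P = [1, 6] / [2];  Q = [1, 2] / [3]
  Insert 5 (step 4): P = [1, 5] / [2, 6];  Q = [1, 2] / [3, 4]
  Insert 3 (step 5): P = [1, 3] / [2, 5] / [6];  Q = [1, 2] / [3, 4] / [5]
  Insert 4 (step 6): P = [1, 3, 4] / [2, 5] / [6];  Q = [1, 2, 6] / [3, 4] / [5]
  Insert 7 (step 7): P = [1, 3, 4, 7] / [2, 5] / [6];  Q = [1, 2, 6, 7] / [3, 4] / [5]
Final shape: (4, 2, 1).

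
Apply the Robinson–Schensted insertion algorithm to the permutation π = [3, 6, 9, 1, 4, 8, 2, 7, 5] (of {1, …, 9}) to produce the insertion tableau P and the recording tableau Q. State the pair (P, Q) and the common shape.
P = [1, 2, 5] / [3, 4, 7] / [6, 8] / [9];  Q = [1, 2, 3] / [4, 5, 6] / [7, 8] / [9];  common shape = (3, 3, 2, 1)

Row-insert the values π_1, π_2, … into P one at a time, bumping the leftmost entry strictly greater than the inserted value down to the next row. The recording tableau Q records, in position (i, j), the step at which that cell was added to P.
  Insert 3 (step 1): P = [3];  Q = [1]
  Insert 6 (step 2): P = [3, 6];  Q = [1, 2]
  Insert 9 (step 3): P = [3, 6, 9];  Q = [1, 2, 3]
  Insert 1 (step 4): P = [1, 6, 9] / [3];  Q = [1, 2, 3] / [4]
  Insert 4 (step 5): P = [1, 4, 9] / [3, 6];  Q = [1, 2, 3] / [4, 5]
  Insert 8 (step 6): P = [1, 4, 8] / [3, 6, 9];  Q = [1, 2, 3] / [4, 5, 6]
  Insert 2 (step 7): P = [1, 2, 8] / [3, 4, 9] / [6];  Q = [1, 2, 3] / [4, 5, 6] / [7]
  Insert 7 (step 8): P = [1, 2, 7] / [3, 4, 8] / [6, 9];  Q = [1, 2, 3] / [4, 5, 6] / [7, 8]
  Insert 5 (step 9): P = [1, 2, 5] / [3, 4, 7] / [6, 8] / [9];  Q = [1, 2, 3] / [4, 5, 6] / [7, 8] / [9]
Final shape: (3, 3, 2, 1).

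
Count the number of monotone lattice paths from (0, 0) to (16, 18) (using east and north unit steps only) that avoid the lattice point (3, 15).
Number of paths = 2203504470

Total paths from (0, 0) to (16, 18): C(34, 16) = 2203961430. Paths through (3, 15): (paths (0, 0) → (3, 15)) × (paths (3, 15) → (16, 18)) = C(18, 3) · C(16, 13) = 816 · 560 = 456960. Avoidance count = 2203961430 − 456960 = 2203504470.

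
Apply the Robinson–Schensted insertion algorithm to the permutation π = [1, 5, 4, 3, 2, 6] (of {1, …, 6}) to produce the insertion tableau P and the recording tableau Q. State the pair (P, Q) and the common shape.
P = [1, 2, 6] / [3] / [4] / [5];  Q = [1, 2, 6] / [3] / [4] / [5];  common shape = (3, 1, 1, 1)

Row-insert the values π_1, π_2, … into P one at a time, bumping the leftmost entry strictly greater than the inserted value down to the next row. The recording tableau Q records, in position (i, j), the step at which that cell was added to P.
  Insert 1 (step 1): P = [1];  Q = [1]
  Insert 5 (step 2): P = [1, 5];  Q = [1, 2]
  Insert 4 (step 3): P = [1, 4] / [5];  Q = [1, 2] / [3]
  Insert 3 (step 4): P = [1, 3] / [4] / [5];  Q = [1, 2] / [3] / [4]
  Insert 2 (step 5): P = [1, 2] / [3] / [4] / [5];  Q = [1, 2] / [3] / [4] / [5]
  Insert 6 (step 6): P = [1, 2, 6] / [3] / [4] / [5];  Q = [1, 2, 6] / [3] / [4] / [5]
Final shape: (3, 1, 1, 1).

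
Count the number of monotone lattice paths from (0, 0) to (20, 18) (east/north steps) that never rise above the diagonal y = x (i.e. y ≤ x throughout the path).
Number of paths = 4796857230

By the reflection principle (André's argument), the number of monotone paths to (20, 18) with n ≤ m that never go above y = x is C(38, 20) − C(38, 21) = 33578000610 − 28781143380 = 4796857230.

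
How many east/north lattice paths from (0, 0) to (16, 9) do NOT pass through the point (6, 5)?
Number of paths = 1580513

Total paths from (0, 0) to (16, 9): C(25, 16) = 2042975. Paths through (6, 5): (paths (0, 0) → (6, 5)) × (paths (6, 5) → (16, 9)) = C(11, 6) · C(14, 10) = 462 · 1001 = 462462. Avoidance count = 2042975 − 462462 = 1580513.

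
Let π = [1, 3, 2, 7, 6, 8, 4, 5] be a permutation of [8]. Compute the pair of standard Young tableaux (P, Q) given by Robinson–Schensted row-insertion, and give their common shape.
P = [1, 2, 4, 5] / [3, 6, 8] / [7];  Q = [1, 2, 4, 6] / [3, 5, 8] / [7];  common shape = (4, 3, 1)

Row-insert the values π_1, π_2, … into P one at a time, bumping the leftmost entry strictly greater than the inserted value down to the next row. The recording tableau Q records, in position (i, j), the step at which that cell was added to P.
  Insert 1 (step 1): P = [1];  Q = [1]
  Insert 3 (step 2): P = [1, 3];  Q = [1, 2]
  Insert 2 (step 3): P = [1, 2] / [3];  Q = [1, 2] / [3]
  Insert 7 (step 4): P = [1, 2, 7] / [3];  Q = [1, 2, 4] / [3]
  Insert 6 (step 5): P = [1, 2, 6] / [3, 7];  Q = [1, 2, 4] / [3, 5]
  Insert 8 (step 6): P = [1, 2, 6, 8] / [3, 7];  Q = [1, 2, 4, 6] / [3, 5]
  Insert 4 (step 7): P = [1, 2, 4, 8] / [3, 6] / [7];  Q = [1, 2, 4, 6] / [3, 5] / [7]
  Insert 5 (step 8): P = [1, 2, 4, 5] / [3, 6, 8] / [7];  Q = [1, 2, 4, 6] / [3, 5, 8] / [7]
Final shape: (4, 3, 1).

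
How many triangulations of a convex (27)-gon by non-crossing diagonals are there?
C_25 = 4861946401452

These polygon triangulations are counted by the Catalan number C_n = (1/(n + 1)) · C(2n, n). For n = 25: C_25 = (1/26) · C(50, 25) = 126410606437752/26 = 4861946401452.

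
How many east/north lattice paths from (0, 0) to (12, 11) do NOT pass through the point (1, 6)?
Number of paths = 1321502

Total paths from (0, 0) to (12, 11): C(23, 12) = 1352078. Paths through (1, 6): (paths (0, 0) → (1, 6)) × (paths (1, 6) → (12, 11)) = C(7, 1) · C(16, 11) = 7 · 4368 = 30576. Avoidance count = 1352078 − 30576 = 1321502.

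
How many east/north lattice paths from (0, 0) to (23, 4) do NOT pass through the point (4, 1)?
Number of paths = 9850

Total paths from (0, 0) to (23, 4): C(27, 23) = 17550. Paths through (4, 1): (paths (0, 0) → (4, 1)) × (paths (4, 1) → (23, 4)) = C(5, 4) · C(22, 19) = 5 · 1540 = 7700. Avoidance count = 17550 − 7700 = 9850.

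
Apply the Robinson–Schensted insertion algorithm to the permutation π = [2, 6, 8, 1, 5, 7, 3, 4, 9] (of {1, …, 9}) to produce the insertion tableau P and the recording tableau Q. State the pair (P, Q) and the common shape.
P = [1, 3, 4, 9] / [2, 5, 7] / [6, 8];  Q = [1, 2, 3, 9] / [4, 5, 6] / [7, 8];  common shape = (4, 3, 2)

Row-insert the values π_1, π_2, … into P one at a time, bumping the leftmost entry strictly greater than the inserted value down to the next row. The recording tableau Q records, in position (i, j), the step at which that cell was added to P.
  Insert 2 (step 1): P = [2];  Q = [1]
  Insert 6 (step 2): P = [2, 6];  Q = [1, 2]
  Insert 8 (step 3): P = [2, 6, 8];  Q = [1, 2, 3]
  Insert 1 (step 4): P = [1, 6, 8] / [2];  Q = [1, 2, 3] / [4]
  Insert 5 (step 5): P = [1, 5, 8] / [2, 6];  Q = [1, 2, 3] / [4, 5]
  Insert 7 (step 6): P = [1, 5, 7] / [2, 6, 8];  Q = [1, 2, 3] / [4, 5, 6]
  Insert 3 (step 7): P = [1, 3, 7] / [2, 5, 8] / [6];  Q = [1, 2, 3] / [4, 5, 6] / [7]
  Insert 4 (step 8): P = [1, 3, 4] / [2, 5, 7] / [6, 8];  Q = [1, 2, 3] / [4, 5, 6] / [7, 8]
  Insert 9 (step 9): P = [1, 3, 4, 9] / [2, 5, 7] / [6, 8];  Q = [1, 2, 3, 9] / [4, 5, 6] / [7, 8]
Final shape: (4, 3, 2).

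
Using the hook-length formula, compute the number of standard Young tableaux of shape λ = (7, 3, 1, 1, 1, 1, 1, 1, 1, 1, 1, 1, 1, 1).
# SYT of shape (7, 3, 1, 1, 1, 1, 1, 1, 1, 1, 1, 1, 1, 1) = 3879876

Hook-length formula: f^λ = n! / Π hook(c), product over all cells c of the Young diagram. For λ = (7, 3, 1, 1, 1, 1, 1, 1, 1, 1, 1, 1, 1, 1), n = 22 boxes. Hook lengths by row (left-to-right, top-to-bottom): [20, 7, 6, 4, 3, 2, 1]; [15, 2, 1]; [12]; [11]; [10]; [9]; [8]; [7]; [6]; [5]; [4]; [3]; [2]; [1]. Product of hooks = 289700167680000. So f^λ = 22! / 289700167680000 = 1124000727777607680000 / 289700167680000 = 3879876.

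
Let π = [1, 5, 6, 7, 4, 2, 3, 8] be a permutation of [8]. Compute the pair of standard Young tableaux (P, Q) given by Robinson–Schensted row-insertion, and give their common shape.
P = [1, 2, 3, 7, 8] / [4, 6] / [5];  Q = [1, 2, 3, 4, 8] / [5, 7] / [6];  common shape = (5, 2, 1)

Row-insert the values π_1, π_2, … into P one at a time, bumping the leftmost entry strictly greater than the inserted value down to the next row. The recording tableau Q records, in position (i, j), the step at which that cell was added to P.
  Insert 1 (step 1): P = [1];  Q = [1]
  Insert 5 (step 2): P = [1, 5];  Q = [1, 2]
  Insert 6 (step 3): P = [1, 5, 6];  Q = [1, 2, 3]
  Insert 7 (step 4): P = [1, 5, 6, 7];  Q = [1, 2, 3, 4]
  Insert 4 (step 5): P = [1, 4, 6, 7] / [5];  Q = [1, 2, 3, 4] / [5]
  Insert 2 (step 6): P = [1, 2, 6, 7] / [4] / [5];  Q = [1, 2, 3, 4] / [5] / [6]
  Insert 3 (step 7): P = [1, 2, 3, 7] / [4, 6] / [5];  Q = [1, 2, 3, 4] / [5, 7] / [6]
  Insert 8 (step 8): P = [1, 2, 3, 7, 8] / [4, 6] / [5];  Q = [1, 2, 3, 4, 8] / [5, 7] / [6]
Final shape: (5, 2, 1).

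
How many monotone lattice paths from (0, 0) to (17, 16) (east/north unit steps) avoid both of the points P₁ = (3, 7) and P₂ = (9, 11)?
Number of paths = 885008190

Inclusion–exclusion. Total paths: C(33, 17) = 1166803110. Through P₁: C(10, 3)·C(23, 14) = 98062800. Through P₂: C(20, 9)·C(13, 8) = 216164520. Since P₁ is strictly southwest of P₂, a monotone path through both must visit P₁ then P₂; paths through both = C(10, 3)·C(10, 6)·C(13, 8) = 32432400. Avoid both = 1166803110 − 98062800 − 216164520 + 32432400 = 885008190.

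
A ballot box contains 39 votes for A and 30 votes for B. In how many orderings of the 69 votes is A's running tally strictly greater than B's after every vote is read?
Strict-lead orderings = 4125297395638025376

Total orderings of the 69 votes with 39 for A: C(69, 39) = 31627280033224861216. By the Bertrand ballot formula (Cycle Lemma / reflection principle), the number of orderings in which A is strictly ahead of B throughout is (p − q)/(p + q) · C(p + q, p) = (39 − 30)/(39 + 30) · 31627280033224861216 = 4125297395638025376.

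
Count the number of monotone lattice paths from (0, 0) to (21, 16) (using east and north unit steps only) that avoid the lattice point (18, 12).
Number of paths = 9848511795

Total paths from (0, 0) to (21, 16): C(37, 21) = 12875774670. Paths through (18, 12): (paths (0, 0) → (18, 12)) × (paths (18, 12) → (21, 16)) = C(30, 18) · C(7, 3) = 86493225 · 35 = 3027262875. Avoidance count = 12875774670 − 3027262875 = 9848511795.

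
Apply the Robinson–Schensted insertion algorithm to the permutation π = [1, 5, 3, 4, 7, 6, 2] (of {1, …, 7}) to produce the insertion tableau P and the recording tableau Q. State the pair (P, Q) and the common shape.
P = [1, 2, 4, 6] / [3, 7] / [5];  Q = [1, 2, 4, 5] / [3, 6] / [7];  common shape = (4, 2, 1)

Row-insert the values π_1, π_2, … into P one at a time, bumping the leftmost entry strictly greater than the inserted value down to the next row. The recording tableau Q records, in position (i, j), the step at which that cell was added to P.
  Insert 1 (step 1): P = [1];  Q = [1]
  Insert 5 (step 2): P = [1, 5];  Q = [1, 2]
  Insert 3 (step 3): P = [1, 3] / [5];  Q = [1, 2] / [3]
  Insert 4 (step 4): P = [1, 3, 4] / [5];  Q = [1, 2, 4] / [3]
  Insert 7 (step 5): P = [1, 3, 4, 7] / [5];  Q = [1, 2, 4, 5] / [3]
  Insert 6 (step 6): P = [1, 3, 4, 6] / [5, 7];  Q = [1, 2, 4, 5] / [3, 6]
  Insert 2 (step 7): P = [1, 2, 4, 6] / [3, 7] / [5];  Q = [1, 2, 4, 5] / [3, 6] / [7]
Final shape: (4, 2, 1).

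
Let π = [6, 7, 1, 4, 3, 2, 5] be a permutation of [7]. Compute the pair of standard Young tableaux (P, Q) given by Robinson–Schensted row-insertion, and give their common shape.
P = [1, 2, 5] / [3, 7] / [4] / [6];  Q = [1, 2, 7] / [3, 4] / [5] / [6];  common shape = (3, 2, 1, 1)

Row-insert the values π_1, π_2, … into P one at a time, bumping the leftmost entry strictly greater than the inserted value down to the next row. The recording tableau Q records, in position (i, j), the step at which that cell was added to P.
  Insert 6 (step 1): P = [6];  Q = [1]
  Insert 7 (step 2): P = [6, 7];  Q = [1, 2]
  Insert 1 (step 3): P = [1, 7] / [6];  Q = [1, 2] / [3]
  Insert 4 (step 4): P = [1, 4] / [6, 7];  Q = [1, 2] / [3, 4]
  Insert 3 (step 5): P = [1, 3] / [4, 7] / [6];  Q = [1, 2] / [3, 4] / [5]
  Insert 2 (step 6): P = [1, 2] / [3, 7] / [4] / [6];  Q = [1, 2] / [3, 4] / [5] / [6]
  Insert 5 (step 7): P = [1, 2, 5] / [3, 7] / [4] / [6];  Q = [1, 2, 7] / [3, 4] / [5] / [6]
Final shape: (3, 2, 1, 1).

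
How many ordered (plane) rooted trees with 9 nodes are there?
C_8 = 1430

These ordered rooted trees are counted by the Catalan number C_n = (1/(n + 1)) · C(2n, n). For n = 8: C_8 = (1/9) · C(16, 8) = 12870/9 = 1430.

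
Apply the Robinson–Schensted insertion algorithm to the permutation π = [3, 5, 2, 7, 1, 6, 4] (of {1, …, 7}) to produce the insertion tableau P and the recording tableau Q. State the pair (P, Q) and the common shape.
P = [1, 4, 6] / [2, 5] / [3, 7];  Q = [1, 2, 4] / [3, 6] / [5, 7];  common shape = (3, 2, 2)

Row-insert the values π_1, π_2, … into P one at a time, bumping the leftmost entry strictly greater than the inserted value down to the next row. The recording tableau Q records, in position (i, j), the step at which that cell was added to P.
  Insert 3 (step 1): P = [3];  Q = [1]
  Insert 5 (step 2): P = [3, 5];  Q = [1, 2]
  Insert 2 (step 3): P = [2, 5] / [3];  Q = [1, 2] / [3]
  Insert 7 (step 4): P = [2, 5, 7] / [3];  Q = [1, 2, 4] / [3]
  Insert 1 (step 5): P = [1, 5, 7] / [2] / [3];  Q = [1, 2, 4] / [3] / [5]
  Insert 6 (step 6): P = [1, 5, 6] / [2, 7] / [3];  Q = [1, 2, 4] / [3, 6] / [5]
  Insert 4 (step 7): P = [1, 4, 6] / [2, 5] / [3, 7];  Q = [1, 2, 4] / [3, 6] / [5, 7]
Final shape: (3, 2, 2).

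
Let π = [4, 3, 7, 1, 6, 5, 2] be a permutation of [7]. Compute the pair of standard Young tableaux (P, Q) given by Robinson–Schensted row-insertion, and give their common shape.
P = [1, 2] / [3, 5] / [4, 6] / [7];  Q = [1, 3] / [2, 5] / [4, 6] / [7];  common shape = (2, 2, 2, 1)

Row-insert the values π_1, π_2, … into P one at a time, bumping the leftmost entry strictly greater than the inserted value down to the next row. The recording tableau Q records, in position (i, j), the step at which that cell was added to P.
  Insert 4 (step 1): P = [4];  Q = [1]
  Insert 3 (step 2): P = [3] / [4];  Q = [1] / [2]
  Insert 7 (step 3): P = [3, 7] / [4];  Q = [1, 3] / [2]
  Insert 1 (step 4): P = [1, 7] / [3] / [4];  Q = [1, 3] / [2] / [4]
  Insert 6 (step 5): P = [1, 6] / [3, 7] / [4];  Q = [1, 3] / [2, 5] / [4]
  Insert 5 (step 6): P = [1, 5] / [3, 6] / [4, 7];  Q = [1, 3] / [2, 5] / [4, 6]
  Insert 2 (step 7): P = [1, 2] / [3, 5] / [4, 6] / [7];  Q = [1, 3] / [2, 5] / [4, 6] / [7]
Final shape: (2, 2, 2, 1).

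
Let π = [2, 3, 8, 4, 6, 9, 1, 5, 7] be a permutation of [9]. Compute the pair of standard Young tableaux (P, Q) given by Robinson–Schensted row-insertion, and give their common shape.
P = [1, 3, 4, 5, 7] / [2, 6, 9] / [8];  Q = [1, 2, 3, 5, 6] / [4, 8, 9] / [7];  common shape = (5, 3, 1)

Row-insert the values π_1, π_2, … into P one at a time, bumping the leftmost entry strictly greater than the inserted value down to the next row. The recording tableau Q records, in position (i, j), the step at which that cell was added to P.
  Insert 2 (step 1): P = [2];  Q = [1]
  Insert 3 (step 2): P = [2, 3];  Q = [1, 2]
  Insert 8 (step 3): P = [2, 3, 8];  Q = [1, 2, 3]
  Insert 4 (step 4): P = [2, 3, 4] / [8];  Q = [1, 2, 3] / [4]
  Insert 6 (step 5): P = [2, 3, 4, 6] / [8];  Q = [1, 2, 3, 5] / [4]
  Insert 9 (step 6): P = [2, 3, 4, 6, 9] / [8];  Q = [1, 2, 3, 5, 6] / [4]
  Insert 1 (step 7): P = [1, 3, 4, 6, 9] / [2] / [8];  Q = [1, 2, 3, 5, 6] / [4] / [7]
  Insert 5 (step 8): P = [1, 3, 4, 5, 9] / [2, 6] / [8];  Q = [1, 2, 3, 5, 6] / [4, 8] / [7]
  Insert 7 (step 9): P = [1, 3, 4, 5, 7] / [2, 6, 9] / [8];  Q = [1, 2, 3, 5, 6] / [4, 8, 9] / [7]
Final shape: (5, 3, 1).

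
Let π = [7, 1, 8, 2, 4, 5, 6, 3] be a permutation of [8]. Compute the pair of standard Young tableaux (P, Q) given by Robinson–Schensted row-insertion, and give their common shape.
P = [1, 2, 3, 5, 6] / [4, 8] / [7];  Q = [1, 3, 5, 6, 7] / [2, 4] / [8];  common shape = (5, 2, 1)

Row-insert the values π_1, π_2, … into P one at a time, bumping the leftmost entry strictly greater than the inserted value down to the next row. The recording tableau Q records, in position (i, j), the step at which that cell was added to P.
  Insert 7 (step 1): P = [7];  Q = [1]
  Insert 1 (step 2): P = [1] / [7];  Q = [1] / [2]
  Insert 8 (step 3): P = [1, 8] / [7];  Q = [1, 3] / [2]
  Insert 2 (step 4): P = [1, 2] / [7, 8];  Q = [1, 3] / [2, 4]
  Insert 4 (step 5): P = [1, 2, 4] / [7, 8];  Q = [1, 3, 5] / [2, 4]
  Insert 5 (step 6): P = [1, 2, 4, 5] / [7, 8];  Q = [1, 3, 5, 6] / [2, 4]
  Insert 6 (step 7): P = [1, 2, 4, 5, 6] / [7, 8];  Q = [1, 3, 5, 6, 7] / [2, 4]
  Insert 3 (step 8): P = [1, 2, 3, 5, 6] / [4, 8] / [7];  Q = [1, 3, 5, 6, 7] / [2, 4] / [8]
Final shape: (5, 2, 1).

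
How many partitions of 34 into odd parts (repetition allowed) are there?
p_odd(34) = 512

Enumerate partitions using only odd parts via the recurrence o(n, m) = o(n, m−2) + o(n−m, m) over odd m, starting from the largest odd part ≤ n. This gives p_odd(34) = 512. (Euler's theorem: equals the count of distinct-part partitions.)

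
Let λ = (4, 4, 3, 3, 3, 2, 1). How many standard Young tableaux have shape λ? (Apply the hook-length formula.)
# SYT of shape (4, 4, 3, 3, 3, 2, 1) = 35473152

Hook-length formula: f^λ = n! / Π hook(c), product over all cells c of the Young diagram. For λ = (4, 4, 3, 3, 3, 2, 1), n = 20 boxes. Hook lengths by row (left-to-right, top-to-bottom): [10, 8, 6, 2]; [9, 7, 5, 1]; [7, 5, 3]; [6, 4, 2]; [5, 3, 1]; [3, 1]; [1]. Product of hooks = 68584320000. So f^λ = 20! / 68584320000 = 2432902008176640000 / 68584320000 = 35473152.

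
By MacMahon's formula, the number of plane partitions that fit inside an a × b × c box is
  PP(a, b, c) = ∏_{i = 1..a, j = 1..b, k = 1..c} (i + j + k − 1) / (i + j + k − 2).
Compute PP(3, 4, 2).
PP(3, 4, 2) = 490

Evaluate the triple product over i = 1..3, j = 1..4, k = 1..2. The factors are (2/1) · (3/2) · (3/2) · (4/3) · (4/3) · (5/4) · (5/4) · (6/5) · … (24 factors total). The numerators and denominators telescope so the product is an integer; carrying out the multiplication exactly gives PP(3, 4, 2) = 490.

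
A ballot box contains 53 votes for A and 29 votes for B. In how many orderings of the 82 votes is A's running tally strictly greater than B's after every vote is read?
Strict-lead orderings = 3680958330002954309760

Total orderings of the 82 votes with 53 for A: C(82, 53) = 12576607627510093891680. By the Bertrand ballot formula (Cycle Lemma / reflection principle), the number of orderings in which A is strictly ahead of B throughout is (p − q)/(p + q) · C(p + q, p) = (53 − 29)/(53 + 29) · 12576607627510093891680 = 3680958330002954309760.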